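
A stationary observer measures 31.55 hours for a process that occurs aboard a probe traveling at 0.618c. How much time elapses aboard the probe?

Dilated time Δt = 31.55 hours
γ = 1/√(1 - 0.618²) = 1.272
Δt₀ = Δt/γ = 31.55/1.272 = 24.80 hours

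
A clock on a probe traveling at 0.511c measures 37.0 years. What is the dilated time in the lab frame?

Proper time Δt₀ = 37.0 years
γ = 1/√(1 - 0.511²) = 1.16336
Δt = γΔt₀ = 1.16336 × 37.0 = 43.04 years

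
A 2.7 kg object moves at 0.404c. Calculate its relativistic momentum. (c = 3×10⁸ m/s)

γ = 1/√(1 - 0.404²) = 1.093
v = 0.404 × 3×10⁸ = 1.212×10⁸ m/s
p = γmv = 1.093 × 2.7 × 1.212×10⁸ = 3.577×10⁸ kg·m/s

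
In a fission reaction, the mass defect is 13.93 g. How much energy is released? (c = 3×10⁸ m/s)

Convert mass defect: Δm = 13.93 g = 0.01393 kg
E = Δm·c² = 0.01393 × (3×10⁸)²
= 0.01393 × 9×10¹⁶ = 1.254×10¹⁵ J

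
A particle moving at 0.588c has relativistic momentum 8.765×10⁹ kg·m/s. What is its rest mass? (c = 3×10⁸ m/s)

γ = 1/√(1 - 0.588²) = 1.2363
v = 0.588 × 3×10⁸ = 1.764×10⁸ m/s
m = p/(γv) = 8.765×10⁹/(1.2363 × 1.764×10⁸) = 40.19 kg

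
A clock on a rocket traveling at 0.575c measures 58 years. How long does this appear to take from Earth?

Proper time Δt₀ = 58 years
γ = 1/√(1 - 0.575²) = 1.2223
Δt = γΔt₀ = 1.2223 × 58 = 70.89 years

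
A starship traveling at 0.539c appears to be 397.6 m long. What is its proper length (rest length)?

Contracted length L = 397.6 m
γ = 1/√(1 - 0.539²) = 1.187
L₀ = γL = 1.187 × 397.6 = 472.0 m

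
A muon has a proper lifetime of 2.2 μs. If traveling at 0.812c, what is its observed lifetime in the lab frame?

Proper lifetime τ₀ = 2.2 μs
γ = 1/√(1 - 0.812²) = 1.713
τ = γτ₀ = 1.713 × 2.2 μs = 3.769 μs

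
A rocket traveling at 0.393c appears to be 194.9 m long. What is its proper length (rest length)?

Contracted length L = 194.9 m
γ = 1/√(1 - 0.393²) = 1.0875
L₀ = γL = 1.0875 × 194.9 = 212.0 m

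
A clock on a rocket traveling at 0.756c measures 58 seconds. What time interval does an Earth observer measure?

Proper time Δt₀ = 58 seconds
γ = 1/√(1 - 0.756²) = 1.5277
Δt = γΔt₀ = 1.5277 × 58 = 88.61 seconds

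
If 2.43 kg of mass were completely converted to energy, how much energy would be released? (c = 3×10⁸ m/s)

Using E = mc²:
c² = (3×10⁸)² = 9×10¹⁶ m²/s²
E = 2.43 × 9×10¹⁶ = 2.187×10¹⁷ J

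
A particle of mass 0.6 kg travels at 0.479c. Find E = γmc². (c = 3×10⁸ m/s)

γ = 1/√(1 - 0.479²) = 1.1392
mc² = 0.6 × (3×10⁸)² = 5.400×10¹⁶ J
E = γmc² = 1.1392 × 5.400×10¹⁶ = 6.152×10¹⁶ J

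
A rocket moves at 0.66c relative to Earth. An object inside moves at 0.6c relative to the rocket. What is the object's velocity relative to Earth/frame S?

u = (u' + v)/(1 + u'v/c²)
Numerator: 0.6 + 0.66 = 1.26
Denominator: 1 + 0.396 = 1.396
u = 1.26/1.396 = 0.9026c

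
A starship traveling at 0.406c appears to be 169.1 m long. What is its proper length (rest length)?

Contracted length L = 169.1 m
γ = 1/√(1 - 0.406²) = 1.094
L₀ = γL = 1.094 × 169.1 = 185.0 m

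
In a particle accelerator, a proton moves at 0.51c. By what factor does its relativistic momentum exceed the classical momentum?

p_rel = γmv, p_class = mv
Ratio = γ = 1/√(1 - 0.51²)
= 1/√(0.7399) = 1.163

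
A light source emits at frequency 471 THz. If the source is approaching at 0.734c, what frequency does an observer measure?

β = v/c = 0.734
(1+β)/(1-β) = 1.734/0.266 = 6.519
Doppler factor = √(6.519) = 2.5532
f_obs = 471 × 2.5532 = 1203 THz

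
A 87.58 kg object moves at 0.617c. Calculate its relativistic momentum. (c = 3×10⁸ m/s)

γ = 1/√(1 - 0.617²) = 1.271
v = 0.617 × 3×10⁸ = 1.851×10⁸ m/s
p = γmv = 1.271 × 87.58 × 1.851×10⁸ = 2.060×10¹⁰ kg·m/s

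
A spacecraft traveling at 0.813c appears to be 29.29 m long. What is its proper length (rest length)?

Contracted length L = 29.29 m
γ = 1/√(1 - 0.813²) = 1.7174
L₀ = γL = 1.7174 × 29.29 = 50.30 m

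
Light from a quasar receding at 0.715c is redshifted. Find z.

β = 0.715
(1+β)/(1-β) = 1.715/0.285 = 6.018
√(6.018) = 2.453
z = 2.453 - 1 = 1.453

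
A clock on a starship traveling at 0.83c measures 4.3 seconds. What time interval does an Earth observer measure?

Proper time Δt₀ = 4.3 seconds
γ = 1/√(1 - 0.83²) = 1.7929
Δt = γΔt₀ = 1.7929 × 4.3 = 7.709 seconds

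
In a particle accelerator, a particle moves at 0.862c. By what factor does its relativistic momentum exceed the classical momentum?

p_rel = γmv, p_class = mv
Ratio = γ = 1/√(1 - 0.862²)
= 1/√(0.256956) = 1.973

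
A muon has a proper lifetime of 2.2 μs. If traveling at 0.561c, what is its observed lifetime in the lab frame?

Proper lifetime τ₀ = 2.2 μs
γ = 1/√(1 - 0.561²) = 1.208
τ = γτ₀ = 1.208 × 2.2 μs = 2.658 μs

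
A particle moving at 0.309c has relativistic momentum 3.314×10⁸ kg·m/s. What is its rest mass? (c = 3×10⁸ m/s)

γ = 1/√(1 - 0.309²) = 1.0515
v = 0.309 × 3×10⁸ = 9.270×10⁷ m/s
m = p/(γv) = 3.314×10⁸/(1.0515 × 9.270×10⁷) = 3.400 kg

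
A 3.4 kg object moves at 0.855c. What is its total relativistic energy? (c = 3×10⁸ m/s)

γ = 1/√(1 - 0.855²) = 1.928
mc² = 3.4 × (3×10⁸)² = 3.060×10¹⁷ J
E = γmc² = 1.928 × 3.060×10¹⁷ = 5.900×10¹⁷ J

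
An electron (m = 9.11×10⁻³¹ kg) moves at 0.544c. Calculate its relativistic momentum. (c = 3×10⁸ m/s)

γ = 1/√(1 - 0.544²) = 1.192
v = 0.544 × 3×10⁸ = 1.632×10⁸ m/s
p = γmv = 1.192 × 9.11×10⁻³¹ × 1.632×10⁸ = 1.772×10⁻²² kg·m/s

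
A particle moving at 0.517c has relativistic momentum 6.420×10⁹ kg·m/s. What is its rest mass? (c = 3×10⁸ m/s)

γ = 1/√(1 - 0.517²) = 1.1682
v = 0.517 × 3×10⁸ = 1.551×10⁸ m/s
m = p/(γv) = 6.420×10⁹/(1.1682 × 1.551×10⁸) = 35.43 kg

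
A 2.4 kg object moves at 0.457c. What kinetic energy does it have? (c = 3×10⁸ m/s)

γ = 1/√(1 - 0.457²) = 1.12427
γ - 1 = 0.12427
KE = (γ-1)mc² = 0.12427 × 2.4 × (3×10⁸)² = 2.684×10¹⁶ J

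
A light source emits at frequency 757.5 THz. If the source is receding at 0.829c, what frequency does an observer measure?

β = v/c = 0.829
(1-β)/(1+β) = 0.171/1.829 = 0.09349
Doppler factor = √(0.09349) = 0.3058
f_obs = 757.5 × 0.3058 = 231.6 THz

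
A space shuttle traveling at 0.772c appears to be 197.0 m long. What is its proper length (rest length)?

Contracted length L = 197.0 m
γ = 1/√(1 - 0.772²) = 1.573
L₀ = γL = 1.573 × 197.0 = 309.9 m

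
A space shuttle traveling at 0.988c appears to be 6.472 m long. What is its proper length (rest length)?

Contracted length L = 6.472 m
γ = 1/√(1 - 0.988²) = 6.474
L₀ = γL = 6.474 × 6.472 = 41.90 m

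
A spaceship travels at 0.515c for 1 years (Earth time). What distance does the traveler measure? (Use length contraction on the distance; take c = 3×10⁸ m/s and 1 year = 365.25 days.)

Earth distance: d = v × t = 0.515c × 1 yr = 4.8756×10¹⁵ m
γ = 1.1666
d' = d/γ = 4.8756×10¹⁵/1.1666 = 4.179×10¹⁵ m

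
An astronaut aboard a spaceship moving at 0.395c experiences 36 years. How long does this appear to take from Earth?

Proper time Δt₀ = 36 years
γ = 1/√(1 - 0.395²) = 1.0885
Δt = γΔt₀ = 1.0885 × 36 = 39.19 years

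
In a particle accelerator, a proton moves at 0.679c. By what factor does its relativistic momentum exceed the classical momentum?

p_rel = γmv, p_class = mv
Ratio = γ = 1/√(1 - 0.679²)
= 1/√(0.538959) = 1.362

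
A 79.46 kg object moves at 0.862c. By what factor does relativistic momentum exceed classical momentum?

p_rel = γmv, p_class = mv
Ratio = γ = 1/√(1 - 0.862²) = 1.973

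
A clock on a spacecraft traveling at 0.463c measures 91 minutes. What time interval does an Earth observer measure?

Proper time Δt₀ = 91 minutes
γ = 1/√(1 - 0.463²) = 1.1282
Δt = γΔt₀ = 1.1282 × 91 = 102.7 minutes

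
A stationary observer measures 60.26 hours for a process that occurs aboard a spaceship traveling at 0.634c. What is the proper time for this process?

Dilated time Δt = 60.26 hours
γ = 1/√(1 - 0.634²) = 1.293
Δt₀ = Δt/γ = 60.26/1.293 = 46.60 hours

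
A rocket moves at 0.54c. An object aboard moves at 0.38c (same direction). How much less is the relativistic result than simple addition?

Classical: u' + v = 0.38 + 0.54 = 0.92c
Relativistic: u = (0.38 + 0.54)/(1 + 0.2052) = 0.92/1.2052 = 0.7634c
Difference: 0.92 - 0.7634 = 0.1566c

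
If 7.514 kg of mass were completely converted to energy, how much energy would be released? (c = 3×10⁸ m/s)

Using E = mc²:
c² = (3×10⁸)² = 9×10¹⁶ m²/s²
E = 7.514 × 9×10¹⁶ = 6.763×10¹⁷ J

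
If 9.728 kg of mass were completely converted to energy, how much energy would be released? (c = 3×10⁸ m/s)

Using E = mc²:
c² = (3×10⁸)² = 9×10¹⁶ m²/s²
E = 9.728 × 9×10¹⁶ = 8.755×10¹⁷ J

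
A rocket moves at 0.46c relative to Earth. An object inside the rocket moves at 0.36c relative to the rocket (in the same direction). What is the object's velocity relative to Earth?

u = (u' + v)/(1 + u'v/c²)
Numerator: 0.36 + 0.46 = 0.82
Denominator: 1 + 0.1656 = 1.1656
u = 0.82/1.1656 = 0.7035c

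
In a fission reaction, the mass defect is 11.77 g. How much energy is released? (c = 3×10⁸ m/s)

Convert mass defect: Δm = 11.77 g = 0.01177 kg
E = Δm·c² = 0.01177 × (3×10⁸)²
= 0.01177 × 9×10¹⁶ = 1.059×10¹⁵ J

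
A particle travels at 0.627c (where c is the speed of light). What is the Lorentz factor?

v/c = 0.627, so (v/c)² = 0.393129
1 - (v/c)² = 0.606871
γ = 1/√(0.606871) = 1.284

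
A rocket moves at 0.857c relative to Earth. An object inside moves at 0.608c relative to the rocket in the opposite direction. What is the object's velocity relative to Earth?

Object's velocity in rocket frame is u' = -0.608c
u = (u' + v)/(1 + u'v/c²) = (v - 0.608)/(1 - 0.608·v/c²)
Numerator: 0.857 - 0.608 = 0.249
Denominator: 1 - 0.521056 = 0.478944
u = 0.249/0.478944 = 0.5199c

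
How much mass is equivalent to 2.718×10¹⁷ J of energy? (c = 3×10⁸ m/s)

From E = mc², we get m = E/c²
c² = (3×10⁸)² = 9×10¹⁶ m²/s²
m = 2.718×10¹⁷ / 9×10¹⁶ = 3.020 kg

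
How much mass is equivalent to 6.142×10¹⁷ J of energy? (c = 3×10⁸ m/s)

From E = mc², we get m = E/c²
c² = (3×10⁸)² = 9×10¹⁶ m²/s²
m = 6.142×10¹⁷ / 9×10¹⁶ = 6.824 kg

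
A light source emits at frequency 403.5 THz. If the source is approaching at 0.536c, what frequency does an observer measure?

β = v/c = 0.536
(1+β)/(1-β) = 1.536/0.464 = 3.3103
Doppler factor = √(3.3103) = 1.8194
f_obs = 403.5 × 1.8194 = 734.1 THz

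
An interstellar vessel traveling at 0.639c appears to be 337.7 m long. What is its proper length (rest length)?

Contracted length L = 337.7 m
γ = 1/√(1 - 0.639²) = 1.300
L₀ = γL = 1.300 × 337.7 = 439.0 m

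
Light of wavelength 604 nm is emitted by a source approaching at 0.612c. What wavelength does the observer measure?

β = 0.612
Wavelength Doppler factor = √(0.388/1.612) = √(0.2407) = 0.4906
λ_obs = 604 × 0.4906 = 296.3 nm (blueshift)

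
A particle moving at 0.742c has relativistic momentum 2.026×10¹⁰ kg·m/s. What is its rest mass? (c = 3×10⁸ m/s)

γ = 1/√(1 - 0.742²) = 1.4916
v = 0.742 × 3×10⁸ = 2.226×10⁸ m/s
m = p/(γv) = 2.026×10¹⁰/(1.4916 × 2.226×10⁸) = 61.02 kg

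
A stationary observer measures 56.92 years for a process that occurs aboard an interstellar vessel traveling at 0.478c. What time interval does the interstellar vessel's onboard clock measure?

Dilated time Δt = 56.92 years
γ = 1/√(1 - 0.478²) = 1.1385
Δt₀ = Δt/γ = 56.92/1.1385 = 50.00 years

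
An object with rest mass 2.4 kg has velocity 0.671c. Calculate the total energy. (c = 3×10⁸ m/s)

γ = 1/√(1 - 0.671²) = 1.3487
mc² = 2.4 × (3×10⁸)² = 2.160×10¹⁷ J
E = γmc² = 1.3487 × 2.160×10¹⁷ = 2.913×10¹⁷ J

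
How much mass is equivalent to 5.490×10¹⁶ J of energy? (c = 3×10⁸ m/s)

From E = mc², we get m = E/c²
c² = (3×10⁸)² = 9×10¹⁶ m²/s²
m = 5.490×10¹⁶ / 9×10¹⁶ = 0.6100 kg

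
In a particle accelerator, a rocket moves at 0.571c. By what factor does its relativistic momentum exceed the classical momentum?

p_rel = γmv, p_class = mv
Ratio = γ = 1/√(1 - 0.571²)
= 1/√(0.673959) = 1.218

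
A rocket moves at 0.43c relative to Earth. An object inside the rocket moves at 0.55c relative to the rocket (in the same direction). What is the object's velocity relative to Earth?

u = (u' + v)/(1 + u'v/c²)
Numerator: 0.55 + 0.43 = 0.98
Denominator: 1 + 0.2365 = 1.2365
u = 0.98/1.2365 = 0.7926c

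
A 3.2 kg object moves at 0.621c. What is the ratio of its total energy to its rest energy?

E = γmc², E₀ = mc²
E/E₀ = γ = 1/√(1 - 0.621²) = 1.276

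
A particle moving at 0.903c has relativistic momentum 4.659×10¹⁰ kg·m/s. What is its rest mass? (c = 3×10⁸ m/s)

γ = 1/√(1 - 0.903²) = 2.3275
v = 0.903 × 3×10⁸ = 2.709×10⁸ m/s
m = p/(γv) = 4.659×10¹⁰/(2.3275 × 2.709×10⁸) = 73.89 kg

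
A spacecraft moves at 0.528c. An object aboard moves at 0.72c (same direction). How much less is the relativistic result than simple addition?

Classical: u' + v = 0.72 + 0.528 = 1.248c
Relativistic: u = (0.72 + 0.528)/(1 + 0.38016) = 1.248/1.38016 = 0.9042c
Difference: 1.248 - 0.9042 = 0.3438c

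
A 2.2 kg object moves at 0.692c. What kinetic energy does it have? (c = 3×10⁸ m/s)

γ = 1/√(1 - 0.692²) = 1.38524
γ - 1 = 0.38524
KE = (γ-1)mc² = 0.38524 × 2.2 × (3×10⁸)² = 7.628×10¹⁶ J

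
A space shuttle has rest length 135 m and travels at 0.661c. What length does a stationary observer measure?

Proper length L₀ = 135 m
γ = 1/√(1 - 0.661²) = 1.333
L = L₀/γ = 135/1.333 = 101.3 m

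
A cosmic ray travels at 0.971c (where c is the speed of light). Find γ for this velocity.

v/c = 0.971, so (v/c)² = 0.942841
1 - (v/c)² = 0.057159
γ = 1/√(0.057159) = 4.183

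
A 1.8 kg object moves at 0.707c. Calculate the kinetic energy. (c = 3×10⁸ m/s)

γ = 1/√(1 - 0.707²) = 1.414
γ - 1 = 0.4140
KE = (γ-1)mc² = 0.4140 × 1.8 × (3×10⁸)² = 6.707×10¹⁶ J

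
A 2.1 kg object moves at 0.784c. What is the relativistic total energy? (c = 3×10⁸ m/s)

γ = 1/√(1 - 0.784²) = 1.611
mc² = 2.1 × (3×10⁸)² = 1.890×10¹⁷ J
E = γmc² = 1.611 × 1.890×10¹⁷ = 3.045×10¹⁷ J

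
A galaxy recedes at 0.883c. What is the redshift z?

β = 0.883
(1+β)/(1-β) = 1.883/0.117 = 16.094
√(16.094) = 4.012
z = 4.012 - 1 = 3.012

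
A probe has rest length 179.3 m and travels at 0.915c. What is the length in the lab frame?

Proper length L₀ = 179.3 m
γ = 1/√(1 - 0.915²) = 2.4786
L = L₀/γ = 179.3/2.4786 = 72.34 m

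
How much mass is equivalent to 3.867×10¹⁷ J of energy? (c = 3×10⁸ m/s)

From E = mc², we get m = E/c²
c² = (3×10⁸)² = 9×10¹⁶ m²/s²
m = 3.867×10¹⁷ / 9×10¹⁶ = 4.297 kg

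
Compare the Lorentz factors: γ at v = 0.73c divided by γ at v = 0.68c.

γ₁ = 1/√(1 - 0.73²) = 1.463
γ₂ = 1/√(1 - 0.68²) = 1.364
γ₁/γ₂ = 1.463/1.364 = 1.073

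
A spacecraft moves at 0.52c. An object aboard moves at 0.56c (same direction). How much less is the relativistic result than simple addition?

Classical: u' + v = 0.56 + 0.52 = 1.08c
Relativistic: u = (0.56 + 0.52)/(1 + 0.2912) = 1.08/1.2912 = 0.8364c
Difference: 1.08 - 0.8364 = 0.2436c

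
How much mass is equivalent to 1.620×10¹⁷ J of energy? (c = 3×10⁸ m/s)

From E = mc², we get m = E/c²
c² = (3×10⁸)² = 9×10¹⁶ m²/s²
m = 1.620×10¹⁷ / 9×10¹⁶ = 1.800 kg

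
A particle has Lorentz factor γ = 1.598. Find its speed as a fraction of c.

From γ = 1/√(1 - v²/c²):
1/γ² = 1/1.598² = 0.3916
v²/c² = 1 - 0.3916 = 0.6084
v/c = √(0.6084) = 0.7800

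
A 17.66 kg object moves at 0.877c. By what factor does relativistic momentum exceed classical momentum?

p_rel = γmv, p_class = mv
Ratio = γ = 1/√(1 - 0.877²) = 2.081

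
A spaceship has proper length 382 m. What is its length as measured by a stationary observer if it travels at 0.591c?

Proper length L₀ = 382 m
γ = 1/√(1 - 0.591²) = 1.240
L = L₀/γ = 382/1.240 = 308.1 m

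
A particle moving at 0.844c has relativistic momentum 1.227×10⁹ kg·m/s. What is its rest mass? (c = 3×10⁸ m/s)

γ = 1/√(1 - 0.844²) = 1.8645
v = 0.844 × 3×10⁸ = 2.532×10⁸ m/s
m = p/(γv) = 1.227×10⁹/(1.8645 × 2.532×10⁸) = 2.599 kg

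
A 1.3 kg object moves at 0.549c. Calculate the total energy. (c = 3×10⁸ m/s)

γ = 1/√(1 - 0.549²) = 1.1964
mc² = 1.3 × (3×10⁸)² = 1.170×10¹⁷ J
E = γmc² = 1.1964 × 1.170×10¹⁷ = 1.400×10¹⁷ J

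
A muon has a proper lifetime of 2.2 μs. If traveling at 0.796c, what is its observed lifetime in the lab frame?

Proper lifetime τ₀ = 2.2 μs
γ = 1/√(1 - 0.796²) = 1.6521
τ = γτ₀ = 1.6521 × 2.2 μs = 3.635 μs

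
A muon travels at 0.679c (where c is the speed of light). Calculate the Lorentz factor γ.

v/c = 0.679, so (v/c)² = 0.461041
1 - (v/c)² = 0.538959
γ = 1/√(0.538959) = 1.362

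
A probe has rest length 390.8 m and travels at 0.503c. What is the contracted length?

Proper length L₀ = 390.8 m
γ = 1/√(1 - 0.503²) = 1.157
L = L₀/γ = 390.8/1.157 = 337.8 m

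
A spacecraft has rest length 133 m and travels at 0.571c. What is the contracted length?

Proper length L₀ = 133 m
γ = 1/√(1 - 0.571²) = 1.218
L = L₀/γ = 133/1.218 = 109.2 m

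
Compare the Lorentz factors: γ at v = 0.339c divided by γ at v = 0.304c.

γ₁ = 1/√(1 - 0.339²) = 1.0629
γ₂ = 1/√(1 - 0.304²) = 1.0497
γ₁/γ₂ = 1.0629/1.0497 = 1.013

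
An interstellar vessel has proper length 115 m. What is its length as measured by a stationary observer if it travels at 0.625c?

Proper length L₀ = 115 m
γ = 1/√(1 - 0.625²) = 1.281
L = L₀/γ = 115/1.281 = 89.77 m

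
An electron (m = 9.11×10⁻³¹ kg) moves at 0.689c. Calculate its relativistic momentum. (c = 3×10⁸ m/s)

γ = 1/√(1 - 0.689²) = 1.3798
v = 0.689 × 3×10⁸ = 2.067×10⁸ m/s
p = γmv = 1.3798 × 9.11×10⁻³¹ × 2.067×10⁸ = 2.598×10⁻²² kg·m/s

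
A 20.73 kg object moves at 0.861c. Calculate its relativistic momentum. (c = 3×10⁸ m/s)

γ = 1/√(1 - 0.861²) = 1.966
v = 0.861 × 3×10⁸ = 2.583×10⁸ m/s
p = γmv = 1.966 × 20.73 × 2.583×10⁸ = 1.053×10¹⁰ kg·m/s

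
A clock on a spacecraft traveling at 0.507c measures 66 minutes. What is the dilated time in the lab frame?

Proper time Δt₀ = 66 minutes
γ = 1/√(1 - 0.507²) = 1.1602
Δt = γΔt₀ = 1.1602 × 66 = 76.57 minutes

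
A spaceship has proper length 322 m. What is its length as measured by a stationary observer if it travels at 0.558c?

Proper length L₀ = 322 m
γ = 1/√(1 - 0.558²) = 1.205
L = L₀/γ = 322/1.205 = 267.2 m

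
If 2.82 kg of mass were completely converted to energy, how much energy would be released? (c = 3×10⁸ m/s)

Using E = mc²:
c² = (3×10⁸)² = 9×10¹⁶ m²/s²
E = 2.82 × 9×10¹⁶ = 2.538×10¹⁷ J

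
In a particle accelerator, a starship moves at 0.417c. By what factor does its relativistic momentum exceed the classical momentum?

p_rel = γmv, p_class = mv
Ratio = γ = 1/√(1 - 0.417²)
= 1/√(0.826111) = 1.100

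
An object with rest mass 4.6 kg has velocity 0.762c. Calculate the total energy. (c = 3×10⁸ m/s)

γ = 1/√(1 - 0.762²) = 1.5442
mc² = 4.6 × (3×10⁸)² = 4.140×10¹⁷ J
E = γmc² = 1.5442 × 4.140×10¹⁷ = 6.393×10¹⁷ J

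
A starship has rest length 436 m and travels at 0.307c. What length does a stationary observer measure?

Proper length L₀ = 436 m
γ = 1/√(1 - 0.307²) = 1.05074
L = L₀/γ = 436/1.05074 = 414.9 m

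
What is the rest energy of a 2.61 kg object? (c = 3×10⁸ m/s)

c² = (3×10⁸)² = 9.000×10¹⁶ m²/s²
E₀ = mc² = 2.61 × 9.000×10¹⁶ = 2.349×10¹⁷ J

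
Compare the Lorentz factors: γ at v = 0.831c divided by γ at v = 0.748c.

γ₁ = 1/√(1 - 0.831²) = 1.798
γ₂ = 1/√(1 - 0.748²) = 1.507
γ₁/γ₂ = 1.798/1.507 = 1.193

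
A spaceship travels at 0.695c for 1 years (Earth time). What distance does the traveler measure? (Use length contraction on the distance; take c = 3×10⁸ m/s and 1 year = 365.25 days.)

Earth distance: d = v × t = 0.695c × 1 yr = 6.5798×10¹⁵ m
γ = 1.3908
d' = d/γ = 6.5798×10¹⁵/1.3908 = 4.731×10¹⁵ m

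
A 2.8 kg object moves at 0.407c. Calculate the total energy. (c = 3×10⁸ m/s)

γ = 1/√(1 - 0.407²) = 1.095
mc² = 2.8 × (3×10⁸)² = 2.520×10¹⁷ J
E = γmc² = 1.095 × 2.520×10¹⁷ = 2.759×10¹⁷ J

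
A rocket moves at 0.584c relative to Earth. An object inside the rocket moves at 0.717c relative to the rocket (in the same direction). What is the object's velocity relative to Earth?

u = (u' + v)/(1 + u'v/c²)
Numerator: 0.717 + 0.584 = 1.301
Denominator: 1 + 0.418728 = 1.418728
u = 1.301/1.418728 = 0.9170c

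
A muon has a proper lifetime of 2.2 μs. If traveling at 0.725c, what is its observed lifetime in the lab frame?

Proper lifetime τ₀ = 2.2 μs
γ = 1/√(1 - 0.725²) = 1.452
τ = γτ₀ = 1.452 × 2.2 μs = 3.194 μs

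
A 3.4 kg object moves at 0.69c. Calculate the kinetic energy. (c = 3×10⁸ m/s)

γ = 1/√(1 - 0.69²) = 1.3816
γ - 1 = 0.3816
KE = (γ-1)mc² = 0.3816 × 3.4 × (3×10⁸)² = 1.168×10¹⁷ J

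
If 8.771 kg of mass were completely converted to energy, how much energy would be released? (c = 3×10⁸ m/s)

Using E = mc²:
c² = (3×10⁸)² = 9×10¹⁶ m²/s²
E = 8.771 × 9×10¹⁶ = 7.894×10¹⁷ J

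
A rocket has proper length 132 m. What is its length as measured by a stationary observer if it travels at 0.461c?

Proper length L₀ = 132 m
γ = 1/√(1 - 0.461²) = 1.127
L = L₀/γ = 132/1.127 = 117.1 m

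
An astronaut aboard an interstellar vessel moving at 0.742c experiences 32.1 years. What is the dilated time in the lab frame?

Proper time Δt₀ = 32.1 years
γ = 1/√(1 - 0.742²) = 1.4916
Δt = γΔt₀ = 1.4916 × 32.1 = 47.88 years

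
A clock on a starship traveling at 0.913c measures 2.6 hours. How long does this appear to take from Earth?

Proper time Δt₀ = 2.6 hours
γ = 1/√(1 - 0.913²) = 2.451
Δt = γΔt₀ = 2.451 × 2.6 = 6.373 hours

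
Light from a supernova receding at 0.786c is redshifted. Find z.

β = 0.786
(1+β)/(1-β) = 1.786/0.214 = 8.346
√(8.346) = 2.889
z = 2.889 - 1 = 1.889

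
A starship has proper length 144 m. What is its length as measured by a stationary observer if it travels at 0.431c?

Proper length L₀ = 144 m
γ = 1/√(1 - 0.431²) = 1.1082
L = L₀/γ = 144/1.1082 = 129.9 m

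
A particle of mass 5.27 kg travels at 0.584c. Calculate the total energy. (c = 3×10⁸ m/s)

γ = 1/√(1 - 0.584²) = 1.232
mc² = 5.27 × (3×10⁸)² = 4.743×10¹⁷ J
E = γmc² = 1.232 × 4.743×10¹⁷ = 5.843×10¹⁷ J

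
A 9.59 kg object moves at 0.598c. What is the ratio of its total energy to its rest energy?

E = γmc², E₀ = mc²
E/E₀ = γ = 1/√(1 - 0.598²) = 1.248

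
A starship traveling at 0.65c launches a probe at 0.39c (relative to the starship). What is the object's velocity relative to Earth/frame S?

u = (u' + v)/(1 + u'v/c²)
Numerator: 0.39 + 0.65 = 1.04
Denominator: 1 + 0.2535 = 1.2535
u = 1.04/1.2535 = 0.8297c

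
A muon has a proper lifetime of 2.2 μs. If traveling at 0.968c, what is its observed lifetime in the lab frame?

Proper lifetime τ₀ = 2.2 μs
γ = 1/√(1 - 0.968²) = 3.985
τ = γτ₀ = 3.985 × 2.2 μs = 8.767 μs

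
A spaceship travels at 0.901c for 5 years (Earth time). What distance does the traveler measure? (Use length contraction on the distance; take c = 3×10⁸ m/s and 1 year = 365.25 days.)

Earth distance: d = v × t = 0.901c × 5 yr = 4.265×10¹⁶ m
γ = 2.305
d' = d/γ = 4.265×10¹⁶/2.305 = 1.850×10¹⁶ m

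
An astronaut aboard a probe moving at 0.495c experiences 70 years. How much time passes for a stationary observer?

Proper time Δt₀ = 70 years
γ = 1/√(1 - 0.495²) = 1.1509
Δt = γΔt₀ = 1.1509 × 70 = 80.56 years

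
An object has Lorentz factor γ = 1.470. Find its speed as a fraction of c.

From γ = 1/√(1 - v²/c²):
1/γ² = 1/1.470² = 0.46277
v²/c² = 1 - 0.46277 = 0.53723
v/c = √(0.53723) = 0.7330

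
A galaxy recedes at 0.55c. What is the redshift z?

β = 0.55
(1+β)/(1-β) = 1.55/0.45 = 3.4444
√(3.4444) = 1.8559
z = 1.8559 - 1 = 0.8559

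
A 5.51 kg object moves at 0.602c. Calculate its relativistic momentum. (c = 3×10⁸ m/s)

γ = 1/√(1 - 0.602²) = 1.252
v = 0.602 × 3×10⁸ = 1.806×10⁸ m/s
p = γmv = 1.252 × 5.51 × 1.806×10⁸ = 1.246×10⁹ kg·m/s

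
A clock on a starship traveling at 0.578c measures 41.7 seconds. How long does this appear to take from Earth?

Proper time Δt₀ = 41.7 seconds
γ = 1/√(1 - 0.578²) = 1.2254
Δt = γΔt₀ = 1.2254 × 41.7 = 51.10 seconds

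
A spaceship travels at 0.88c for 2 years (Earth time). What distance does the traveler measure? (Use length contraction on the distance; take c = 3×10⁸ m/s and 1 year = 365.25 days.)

Earth distance: d = v × t = 0.88c × 2 yr = 1.666×10¹⁶ m
γ = 2.105
d' = d/γ = 1.666×10¹⁶/2.105 = 7.914×10¹⁵ m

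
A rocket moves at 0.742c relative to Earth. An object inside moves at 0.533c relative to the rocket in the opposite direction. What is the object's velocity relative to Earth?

Object's velocity in rocket frame is u' = -0.533c
u = (u' + v)/(1 + u'v/c²) = (v - 0.533)/(1 - 0.533·v/c²)
Numerator: 0.742 - 0.533 = 0.209
Denominator: 1 - 0.395486 = 0.604514
u = 0.209/0.604514 = 0.3457c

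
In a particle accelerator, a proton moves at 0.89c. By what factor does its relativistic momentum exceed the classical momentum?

p_rel = γmv, p_class = mv
Ratio = γ = 1/√(1 - 0.89²)
= 1/√(0.2079) = 2.193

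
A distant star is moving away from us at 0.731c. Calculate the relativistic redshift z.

β = 0.731
(1+β)/(1-β) = 1.731/0.269 = 6.435
√(6.435) = 2.537
z = 2.537 - 1 = 1.537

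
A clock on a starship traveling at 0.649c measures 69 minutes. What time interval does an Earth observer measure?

Proper time Δt₀ = 69 minutes
γ = 1/√(1 - 0.649²) = 1.31443
Δt = γΔt₀ = 1.31443 × 69 = 90.70 minutes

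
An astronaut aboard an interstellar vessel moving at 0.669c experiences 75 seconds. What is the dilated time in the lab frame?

Proper time Δt₀ = 75 seconds
γ = 1/√(1 - 0.669²) = 1.345
Δt = γΔt₀ = 1.345 × 75 = 100.9 seconds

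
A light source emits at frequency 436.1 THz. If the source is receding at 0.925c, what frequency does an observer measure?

β = v/c = 0.925
(1-β)/(1+β) = 0.075/1.925 = 0.038961
Doppler factor = √(0.038961) = 0.19739
f_obs = 436.1 × 0.19739 = 86.08 THz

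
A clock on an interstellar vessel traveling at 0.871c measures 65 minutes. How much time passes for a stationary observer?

Proper time Δt₀ = 65 minutes
γ = 1/√(1 - 0.871²) = 2.035
Δt = γΔt₀ = 2.035 × 65 = 132.3 minutes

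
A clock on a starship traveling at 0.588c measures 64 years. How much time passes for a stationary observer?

Proper time Δt₀ = 64 years
γ = 1/√(1 - 0.588²) = 1.2363
Δt = γΔt₀ = 1.2363 × 64 = 79.12 years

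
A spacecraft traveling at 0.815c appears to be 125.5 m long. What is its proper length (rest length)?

Contracted length L = 125.5 m
γ = 1/√(1 - 0.815²) = 1.726
L₀ = γL = 1.726 × 125.5 = 216.6 m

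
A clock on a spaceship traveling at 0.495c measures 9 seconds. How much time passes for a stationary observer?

Proper time Δt₀ = 9 seconds
γ = 1/√(1 - 0.495²) = 1.151
Δt = γΔt₀ = 1.151 × 9 = 10.36 seconds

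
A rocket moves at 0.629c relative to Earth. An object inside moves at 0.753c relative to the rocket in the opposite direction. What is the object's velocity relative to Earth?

Object's velocity in rocket frame is u' = -0.753c
u = (u' + v)/(1 + u'v/c²) = (v - 0.753)/(1 - 0.753·v/c²)
Numerator: 0.629 - 0.753 = -0.124
Denominator: 1 - 0.473637 = 0.526363
u = -0.124/0.526363 = -0.2356c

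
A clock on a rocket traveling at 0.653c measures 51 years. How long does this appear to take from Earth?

Proper time Δt₀ = 51 years
γ = 1/√(1 - 0.653²) = 1.3204
Δt = γΔt₀ = 1.3204 × 51 = 67.34 years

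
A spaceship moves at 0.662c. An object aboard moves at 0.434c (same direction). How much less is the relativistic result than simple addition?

Classical: u' + v = 0.434 + 0.662 = 1.096c
Relativistic: u = (0.434 + 0.662)/(1 + 0.287308) = 1.096/1.287308 = 0.8514c
Difference: 1.096 - 0.8514 = 0.2446c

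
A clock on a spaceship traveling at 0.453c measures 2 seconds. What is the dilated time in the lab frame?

Proper time Δt₀ = 2 seconds
γ = 1/√(1 - 0.453²) = 1.1217
Δt = γΔt₀ = 1.1217 × 2 = 2.243 seconds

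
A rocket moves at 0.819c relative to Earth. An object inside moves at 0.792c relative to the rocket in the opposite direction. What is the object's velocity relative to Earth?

Object's velocity in rocket frame is u' = -0.792c
u = (u' + v)/(1 + u'v/c²) = (v - 0.792)/(1 - 0.792·v/c²)
Numerator: 0.819 - 0.792 = 0.027
Denominator: 1 - 0.648648 = 0.351352
u = 0.027/0.351352 = 0.07685c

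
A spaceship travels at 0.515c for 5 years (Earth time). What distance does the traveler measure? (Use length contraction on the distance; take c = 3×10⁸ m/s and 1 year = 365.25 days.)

Earth distance: d = v × t = 0.515c × 5 yr = 2.4378×10¹⁶ m
γ = 1.1666
d' = d/γ = 2.4378×10¹⁶/1.1666 = 2.090×10¹⁶ m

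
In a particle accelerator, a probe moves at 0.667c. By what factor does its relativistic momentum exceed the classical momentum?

p_rel = γmv, p_class = mv
Ratio = γ = 1/√(1 - 0.667²)
= 1/√(0.555111) = 1.342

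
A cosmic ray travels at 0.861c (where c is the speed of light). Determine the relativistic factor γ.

v/c = 0.861, so (v/c)² = 0.741321
1 - (v/c)² = 0.258679
γ = 1/√(0.258679) = 1.966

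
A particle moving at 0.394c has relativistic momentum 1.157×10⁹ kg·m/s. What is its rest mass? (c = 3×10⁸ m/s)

γ = 1/√(1 - 0.394²) = 1.088
v = 0.394 × 3×10⁸ = 1.182×10⁸ m/s
m = p/(γv) = 1.157×10⁹/(1.088 × 1.182×10⁸) = 8.997 kg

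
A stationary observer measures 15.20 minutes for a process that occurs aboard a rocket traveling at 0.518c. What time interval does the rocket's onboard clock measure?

Dilated time Δt = 15.20 minutes
γ = 1/√(1 - 0.518²) = 1.169
Δt₀ = Δt/γ = 15.20/1.169 = 13.00 minutes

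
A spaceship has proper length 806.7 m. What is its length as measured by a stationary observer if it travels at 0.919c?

Proper length L₀ = 806.7 m
γ = 1/√(1 - 0.919²) = 2.5364
L = L₀/γ = 806.7/2.5364 = 318.0 m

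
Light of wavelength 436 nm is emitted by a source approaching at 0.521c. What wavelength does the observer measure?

β = 0.521
Wavelength Doppler factor = √(0.479/1.521) = √(0.3149) = 0.5612
λ_obs = 436 × 0.5612 = 244.7 nm (blueshift)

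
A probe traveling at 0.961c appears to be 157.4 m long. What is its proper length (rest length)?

Contracted length L = 157.4 m
γ = 1/√(1 - 0.961²) = 3.616
L₀ = γL = 3.616 × 157.4 = 569.2 m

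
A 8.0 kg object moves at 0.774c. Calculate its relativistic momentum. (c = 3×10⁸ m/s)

γ = 1/√(1 - 0.774²) = 1.5793
v = 0.774 × 3×10⁸ = 2.322×10⁸ m/s
p = γmv = 1.5793 × 8.0 × 2.322×10⁸ = 2.934×10⁹ kg·m/s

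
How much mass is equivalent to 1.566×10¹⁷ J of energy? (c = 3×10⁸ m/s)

From E = mc², we get m = E/c²
c² = (3×10⁸)² = 9×10¹⁶ m²/s²
m = 1.566×10¹⁷ / 9×10¹⁶ = 1.740 kg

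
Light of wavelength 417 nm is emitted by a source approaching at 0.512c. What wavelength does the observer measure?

β = 0.512
Wavelength Doppler factor = √(0.488/1.512) = √(0.32275) = 0.5681
λ_obs = 417 × 0.5681 = 236.9 nm (blueshift)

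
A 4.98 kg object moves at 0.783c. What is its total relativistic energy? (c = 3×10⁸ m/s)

γ = 1/√(1 - 0.783²) = 1.6077
mc² = 4.98 × (3×10⁸)² = 4.482×10¹⁷ J
E = γmc² = 1.6077 × 4.482×10¹⁷ = 7.206×10¹⁷ J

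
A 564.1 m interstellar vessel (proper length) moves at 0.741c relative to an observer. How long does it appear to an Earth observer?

Proper length L₀ = 564.1 m
γ = 1/√(1 - 0.741²) = 1.489
L = L₀/γ = 564.1/1.489 = 378.8 m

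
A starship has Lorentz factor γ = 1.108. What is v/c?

From γ = 1/√(1 - v²/c²):
1/γ² = 1/1.108² = 0.8146
v²/c² = 1 - 0.8146 = 0.1854
v/c = √(0.1854) = 0.4306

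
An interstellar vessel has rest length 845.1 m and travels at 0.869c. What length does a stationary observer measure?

Proper length L₀ = 845.1 m
γ = 1/√(1 - 0.869²) = 2.021
L = L₀/γ = 845.1/2.021 = 418.2 m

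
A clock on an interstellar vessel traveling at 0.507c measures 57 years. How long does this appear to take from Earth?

Proper time Δt₀ = 57 years
γ = 1/√(1 - 0.507²) = 1.1602
Δt = γΔt₀ = 1.1602 × 57 = 66.13 years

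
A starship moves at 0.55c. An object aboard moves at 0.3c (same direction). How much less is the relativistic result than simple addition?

Classical: u' + v = 0.3 + 0.55 = 0.85c
Relativistic: u = (0.3 + 0.55)/(1 + 0.165) = 0.85/1.165 = 0.7296c
Difference: 0.85 - 0.7296 = 0.1204c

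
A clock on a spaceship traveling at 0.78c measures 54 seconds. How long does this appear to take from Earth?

Proper time Δt₀ = 54 seconds
γ = 1/√(1 - 0.78²) = 1.598
Δt = γΔt₀ = 1.598 × 54 = 86.29 seconds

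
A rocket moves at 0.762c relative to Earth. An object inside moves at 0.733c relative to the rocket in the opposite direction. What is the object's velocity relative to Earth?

Object's velocity in rocket frame is u' = -0.733c
u = (u' + v)/(1 + u'v/c²) = (v - 0.733)/(1 - 0.733·v/c²)
Numerator: 0.762 - 0.733 = 0.029
Denominator: 1 - 0.558546 = 0.441454
u = 0.029/0.441454 = 0.06569c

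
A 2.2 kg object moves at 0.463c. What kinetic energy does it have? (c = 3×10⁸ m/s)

γ = 1/√(1 - 0.463²) = 1.12821
γ - 1 = 0.12821
KE = (γ-1)mc² = 0.12821 × 2.2 × (3×10⁸)² = 2.539×10¹⁶ J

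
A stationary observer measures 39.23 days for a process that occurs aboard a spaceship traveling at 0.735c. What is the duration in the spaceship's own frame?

Dilated time Δt = 39.23 days
γ = 1/√(1 - 0.735²) = 1.475
Δt₀ = Δt/γ = 39.23/1.475 = 26.60 days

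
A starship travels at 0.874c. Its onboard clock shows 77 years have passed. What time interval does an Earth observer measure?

Proper time Δt₀ = 77 years
γ = 1/√(1 - 0.874²) = 2.058
Δt = γΔt₀ = 2.058 × 77 = 158.5 years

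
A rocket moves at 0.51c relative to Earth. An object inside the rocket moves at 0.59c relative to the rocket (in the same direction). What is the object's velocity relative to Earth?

u = (u' + v)/(1 + u'v/c²)
Numerator: 0.59 + 0.51 = 1.1
Denominator: 1 + 0.3009 = 1.3009
u = 1.1/1.3009 = 0.8456c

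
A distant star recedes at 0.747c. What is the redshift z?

β = 0.747
(1+β)/(1-β) = 1.747/0.253 = 6.905
√(6.905) = 2.628
z = 2.628 - 1 = 1.628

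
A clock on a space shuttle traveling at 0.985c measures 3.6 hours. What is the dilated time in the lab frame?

Proper time Δt₀ = 3.6 hours
γ = 1/√(1 - 0.985²) = 5.795
Δt = γΔt₀ = 5.795 × 3.6 = 20.86 hours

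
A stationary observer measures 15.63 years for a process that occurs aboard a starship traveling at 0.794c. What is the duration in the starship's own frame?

Dilated time Δt = 15.63 years
γ = 1/√(1 - 0.794²) = 1.645
Δt₀ = Δt/γ = 15.63/1.645 = 9.502 years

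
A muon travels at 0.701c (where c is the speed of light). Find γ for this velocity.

v/c = 0.701, so (v/c)² = 0.491401
1 - (v/c)² = 0.508599
γ = 1/√(0.508599) = 1.402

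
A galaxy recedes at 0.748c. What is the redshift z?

β = 0.748
(1+β)/(1-β) = 1.748/0.252 = 6.937
√(6.937) = 2.634
z = 2.634 - 1 = 1.634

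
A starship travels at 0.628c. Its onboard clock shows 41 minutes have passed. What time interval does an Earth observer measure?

Proper time Δt₀ = 41 minutes
γ = 1/√(1 - 0.628²) = 1.28499
Δt = γΔt₀ = 1.28499 × 41 = 52.68 minutes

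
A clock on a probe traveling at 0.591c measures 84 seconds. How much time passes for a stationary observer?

Proper time Δt₀ = 84 seconds
γ = 1/√(1 - 0.591²) = 1.2397
Δt = γΔt₀ = 1.2397 × 84 = 104.1 seconds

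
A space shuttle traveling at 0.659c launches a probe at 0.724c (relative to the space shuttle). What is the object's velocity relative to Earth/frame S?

u = (u' + v)/(1 + u'v/c²)
Numerator: 0.724 + 0.659 = 1.383
Denominator: 1 + 0.477116 = 1.477116
u = 1.383/1.477116 = 0.9363c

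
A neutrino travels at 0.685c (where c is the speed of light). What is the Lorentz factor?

v/c = 0.685, so (v/c)² = 0.469225
1 - (v/c)² = 0.530775
γ = 1/√(0.530775) = 1.373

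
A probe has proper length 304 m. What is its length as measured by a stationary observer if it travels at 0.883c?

Proper length L₀ = 304 m
γ = 1/√(1 - 0.883²) = 2.131
L = L₀/γ = 304/2.131 = 142.7 m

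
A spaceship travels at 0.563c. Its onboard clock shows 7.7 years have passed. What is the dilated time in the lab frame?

Proper time Δt₀ = 7.7 years
γ = 1/√(1 - 0.563²) = 1.210
Δt = γΔt₀ = 1.210 × 7.7 = 9.317 years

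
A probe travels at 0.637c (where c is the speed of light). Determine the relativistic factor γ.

v/c = 0.637, so (v/c)² = 0.405769
1 - (v/c)² = 0.594231
γ = 1/√(0.594231) = 1.297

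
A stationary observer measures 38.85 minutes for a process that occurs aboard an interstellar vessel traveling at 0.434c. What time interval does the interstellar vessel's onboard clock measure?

Dilated time Δt = 38.85 minutes
γ = 1/√(1 - 0.434²) = 1.110
Δt₀ = Δt/γ = 38.85/1.110 = 35.00 minutes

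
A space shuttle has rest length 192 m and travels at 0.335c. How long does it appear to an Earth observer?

Proper length L₀ = 192 m
γ = 1/√(1 - 0.335²) = 1.0613
L = L₀/γ = 192/1.0613 = 180.9 m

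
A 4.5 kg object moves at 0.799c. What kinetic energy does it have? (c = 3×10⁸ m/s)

γ = 1/√(1 - 0.799²) = 1.663
γ - 1 = 0.6630
KE = (γ-1)mc² = 0.6630 × 4.5 × (3×10⁸)² = 2.685×10¹⁷ J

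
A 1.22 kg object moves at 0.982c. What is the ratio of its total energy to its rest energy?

E = γmc², E₀ = mc²
E/E₀ = γ = 1/√(1 - 0.982²) = 5.294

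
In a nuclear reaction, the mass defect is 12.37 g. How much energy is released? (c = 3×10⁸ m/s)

Convert mass defect: Δm = 12.37 g = 0.01237 kg
E = Δm·c² = 0.01237 × (3×10⁸)²
= 0.01237 × 9×10¹⁶ = 1.113×10¹⁵ J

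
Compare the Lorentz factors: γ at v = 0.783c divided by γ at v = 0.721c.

γ₁ = 1/√(1 - 0.783²) = 1.608
γ₂ = 1/√(1 - 0.721²) = 1.443
γ₁/γ₂ = 1.608/1.443 = 1.114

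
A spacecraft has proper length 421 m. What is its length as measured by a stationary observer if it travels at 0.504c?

Proper length L₀ = 421 m
γ = 1/√(1 - 0.504²) = 1.158
L = L₀/γ = 421/1.158 = 363.6 m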